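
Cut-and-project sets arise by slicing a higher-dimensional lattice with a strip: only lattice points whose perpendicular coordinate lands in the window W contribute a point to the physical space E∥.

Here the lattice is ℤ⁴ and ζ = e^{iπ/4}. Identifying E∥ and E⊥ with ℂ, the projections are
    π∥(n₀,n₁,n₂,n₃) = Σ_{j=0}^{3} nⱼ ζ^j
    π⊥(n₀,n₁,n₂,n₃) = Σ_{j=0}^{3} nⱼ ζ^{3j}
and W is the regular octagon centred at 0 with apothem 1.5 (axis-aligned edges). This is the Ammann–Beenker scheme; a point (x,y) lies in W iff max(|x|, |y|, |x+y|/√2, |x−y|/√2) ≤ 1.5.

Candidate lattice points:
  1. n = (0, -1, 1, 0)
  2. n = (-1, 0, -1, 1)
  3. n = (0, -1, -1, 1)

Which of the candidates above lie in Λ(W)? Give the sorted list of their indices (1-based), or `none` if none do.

With ζ = e^{iπ/4} the internal vectors are ζ^0,ζ^3,ζ^6,ζ^9.
candidate 1: n = (0, -1, 1, 0) → π⊥ ≈ (+0.707107, -1.707107); max(|x|,|y|,|x±y|/√2) = 1.707107 > 1.5 ⇒ ∉ W
candidate 2: n = (-1, 0, -1, 1) → π⊥ ≈ (-0.292893, +1.707107); max(|x|,|y|,|x±y|/√2) = 1.707107 > 1.5 ⇒ ∉ W
candidate 3: n = (0, -1, -1, 1) → π⊥ ≈ (+1.414214, +1.000000); max(|x|,|y|,|x±y|/√2) = 1.707107 > 1.5 ⇒ ∉ W

none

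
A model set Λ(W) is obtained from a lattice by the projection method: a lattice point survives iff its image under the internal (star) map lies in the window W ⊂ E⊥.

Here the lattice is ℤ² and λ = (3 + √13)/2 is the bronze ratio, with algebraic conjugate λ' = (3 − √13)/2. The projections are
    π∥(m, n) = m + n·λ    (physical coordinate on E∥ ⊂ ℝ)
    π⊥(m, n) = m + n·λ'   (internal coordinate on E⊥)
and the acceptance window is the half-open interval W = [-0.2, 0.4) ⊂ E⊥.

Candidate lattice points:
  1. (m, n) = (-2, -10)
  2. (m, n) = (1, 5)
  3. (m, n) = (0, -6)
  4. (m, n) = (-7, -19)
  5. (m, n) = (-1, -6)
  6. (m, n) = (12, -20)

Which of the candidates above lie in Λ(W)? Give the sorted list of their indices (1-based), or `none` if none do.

Numerically λ ≈ 3.302776 and λ' = −1/λ ≈ -0.302776.
candidate 1: (m,n)=(-2,-10) → π∥ = -2-10·λ ≈ -35.027756, π⊥ = -2-10·λ' ≈ 1.027756 ∉ [-0.2, 0.4) ⇒ out
candidate 2: (m,n)=(1,5) → π∥ = 1+5·λ ≈ 17.513878, π⊥ = 1+5·λ' ≈ -0.513878 ∉ [-0.2, 0.4) ⇒ out
candidate 3: (m,n)=(0,-6) → π∥ = 0-6·λ ≈ -19.816654, π⊥ = 0-6·λ' ≈ 1.816654 ∉ [-0.2, 0.4) ⇒ out
candidate 4: (m,n)=(-7,-19) → π∥ = -7-19·λ ≈ -69.752737, π⊥ = -7-19·λ' ≈ -1.247263 ∉ [-0.2, 0.4) ⇒ out
candidate 5: (m,n)=(-1,-6) → π∥ = -1-6·λ ≈ -20.816654, π⊥ = -1-6·λ' ≈ 0.816654 ∉ [-0.2, 0.4) ⇒ out
candidate 6: (m,n)=(12,-20) → π∥ = 12-20·λ ≈ -54.055513, π⊥ = 12-20·λ' ≈ 18.055513 ∉ [-0.2, 0.4) ⇒ out

none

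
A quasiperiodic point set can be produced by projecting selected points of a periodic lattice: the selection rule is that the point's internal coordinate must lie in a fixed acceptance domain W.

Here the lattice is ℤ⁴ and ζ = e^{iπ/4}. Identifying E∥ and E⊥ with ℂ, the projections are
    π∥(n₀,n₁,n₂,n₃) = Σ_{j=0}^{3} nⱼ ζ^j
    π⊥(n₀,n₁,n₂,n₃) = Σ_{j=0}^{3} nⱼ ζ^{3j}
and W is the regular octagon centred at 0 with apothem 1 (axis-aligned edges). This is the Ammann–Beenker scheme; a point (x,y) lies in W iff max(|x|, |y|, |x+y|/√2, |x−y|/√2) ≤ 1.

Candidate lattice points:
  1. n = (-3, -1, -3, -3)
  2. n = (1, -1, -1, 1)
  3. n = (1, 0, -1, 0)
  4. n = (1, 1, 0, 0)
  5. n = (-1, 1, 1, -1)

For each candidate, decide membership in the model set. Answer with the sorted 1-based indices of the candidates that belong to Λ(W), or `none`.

4

π⊥(n) = n₀ + n₁ζ³ + n₂ζ⁶ + n₃ζ⁹ where ζ = e^{iπ/4}.
candidate 1: n = (-3, -1, -3, -3) → π⊥ ≈ (-4.41421, +0.17157); max(|x|,|y|,|x±y|/√2) = 4.41421 > 1 ⇒ ∉ W
candidate 2: n = (1, -1, -1, 1) → π⊥ ≈ (+2.41421, +1.00000); max(|x|,|y|,|x±y|/√2) = 2.41421 > 1 ⇒ ∉ W
candidate 3: n = (1, 0, -1, 0) → π⊥ ≈ (+1.00000, +1.00000); max(|x|,|y|,|x±y|/√2) = 1.41421 > 1 ⇒ ∉ W
candidate 4: n = (1, 1, 0, 0) → π⊥ ≈ (+0.29289, +0.70711); max(|x|,|y|,|x±y|/√2) = 0.70711 ≤ 1 ⇒ ∈ W
candidate 5: n = (-1, 1, 1, -1) → π⊥ ≈ (-2.41421, -1.00000); max(|x|,|y|,|x±y|/√2) = 2.41421 > 1 ⇒ ∉ W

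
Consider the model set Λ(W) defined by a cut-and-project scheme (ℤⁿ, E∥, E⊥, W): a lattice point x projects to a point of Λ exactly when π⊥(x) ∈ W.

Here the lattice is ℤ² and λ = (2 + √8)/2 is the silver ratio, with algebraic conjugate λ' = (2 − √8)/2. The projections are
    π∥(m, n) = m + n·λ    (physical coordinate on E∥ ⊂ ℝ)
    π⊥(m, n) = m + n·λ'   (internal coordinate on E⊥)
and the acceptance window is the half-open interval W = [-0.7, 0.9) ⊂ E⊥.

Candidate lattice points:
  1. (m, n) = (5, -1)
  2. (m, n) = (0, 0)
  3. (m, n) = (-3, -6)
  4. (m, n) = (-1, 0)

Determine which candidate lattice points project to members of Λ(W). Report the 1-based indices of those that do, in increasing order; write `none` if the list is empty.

Numerically λ ≈ 2.414214 and λ' = −1/λ ≈ -0.414214.
[1] lift (5,-1): star map gives 5.414214; window check -0.7 ≤ 5.414214 < 0.9 is false → out
[2] lift (0,0): star map gives 0.000000; window check -0.7 ≤ 0.000000 < 0.9 is true → IN Λ
[3] lift (-3,-6): star map gives -0.514719; window check -0.7 ≤ -0.514719 < 0.9 is true → IN Λ
[4] lift (-1,0): star map gives -1.000000; window check -0.7 ≤ -1.000000 < 0.9 is false → out

2, 3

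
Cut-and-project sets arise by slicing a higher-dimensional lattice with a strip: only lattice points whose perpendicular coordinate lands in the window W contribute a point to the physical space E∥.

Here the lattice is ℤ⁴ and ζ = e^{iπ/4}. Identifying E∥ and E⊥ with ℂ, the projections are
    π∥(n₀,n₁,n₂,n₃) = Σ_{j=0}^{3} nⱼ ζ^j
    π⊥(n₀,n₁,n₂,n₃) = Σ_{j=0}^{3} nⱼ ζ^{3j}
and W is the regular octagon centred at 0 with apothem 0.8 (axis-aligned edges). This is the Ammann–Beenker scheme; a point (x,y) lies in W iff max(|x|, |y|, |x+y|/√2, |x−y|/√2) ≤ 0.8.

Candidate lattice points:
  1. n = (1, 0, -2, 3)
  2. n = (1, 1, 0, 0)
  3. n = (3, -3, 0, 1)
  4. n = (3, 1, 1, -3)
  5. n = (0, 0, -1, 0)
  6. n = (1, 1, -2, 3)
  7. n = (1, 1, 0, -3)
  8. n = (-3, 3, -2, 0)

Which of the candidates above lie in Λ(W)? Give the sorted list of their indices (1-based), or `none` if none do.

With ζ = e^{iπ/4} the internal vectors are ζ^0,ζ^3,ζ^6,ζ^9.
candidate 1: n = (1, 0, -2, 3) → π⊥ ≈ (+3.121320, +4.121320); max(|x|,|y|,|x±y|/√2) = 5.121320 > 0.8 ⇒ ∉ W
candidate 2: n = (1, 1, 0, 0) → π⊥ ≈ (+0.292893, +0.707107); max(|x|,|y|,|x±y|/√2) = 0.707107 ≤ 0.8 ⇒ ∈ W
candidate 3: n = (3, -3, 0, 1) → π⊥ ≈ (+5.828427, -1.414214); max(|x|,|y|,|x±y|/√2) = 5.828427 > 0.8 ⇒ ∉ W
candidate 4: n = (3, 1, 1, -3) → π⊥ ≈ (+0.171573, -2.414214); max(|x|,|y|,|x±y|/√2) = 2.414214 > 0.8 ⇒ ∉ W
candidate 5: n = (0, 0, -1, 0) → π⊥ ≈ (+0.000000, +1.000000); max(|x|,|y|,|x±y|/√2) = 1.000000 > 0.8 ⇒ ∉ W
candidate 6: n = (1, 1, -2, 3) → π⊥ ≈ (+2.414214, +4.828427); max(|x|,|y|,|x±y|/√2) = 5.121320 > 0.8 ⇒ ∉ W
candidate 7: n = (1, 1, 0, -3) → π⊥ ≈ (-1.828427, -1.414214); max(|x|,|y|,|x±y|/√2) = 2.292893 > 0.8 ⇒ ∉ W
candidate 8: n = (-3, 3, -2, 0) → π⊥ ≈ (-5.121320, +4.121320); max(|x|,|y|,|x±y|/√2) = 6.535534 > 0.8 ⇒ ∉ W

2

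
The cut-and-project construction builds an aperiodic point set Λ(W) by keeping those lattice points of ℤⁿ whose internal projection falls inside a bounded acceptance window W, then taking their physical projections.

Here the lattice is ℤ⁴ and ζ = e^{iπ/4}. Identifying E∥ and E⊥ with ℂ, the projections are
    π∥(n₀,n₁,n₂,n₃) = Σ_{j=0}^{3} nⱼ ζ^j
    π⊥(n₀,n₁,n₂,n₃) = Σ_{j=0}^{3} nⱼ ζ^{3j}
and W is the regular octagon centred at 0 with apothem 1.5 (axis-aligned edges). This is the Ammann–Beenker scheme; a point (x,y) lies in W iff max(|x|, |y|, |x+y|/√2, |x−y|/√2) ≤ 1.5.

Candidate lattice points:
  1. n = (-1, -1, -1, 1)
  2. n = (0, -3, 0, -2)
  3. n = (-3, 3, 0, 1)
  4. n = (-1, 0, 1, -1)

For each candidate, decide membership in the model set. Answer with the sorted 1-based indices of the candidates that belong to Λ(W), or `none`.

π⊥(n) = n₀ + n₁ζ³ + n₂ζ⁶ + n₃ζ⁹ where ζ = e^{iπ/4}.
candidate 1: n = (-1, -1, -1, 1) → π⊥ ≈ (+0.41421, +1.00000); max(|x|,|y|,|x±y|/√2) = 1.00000 ≤ 1.5 ⇒ ∈ W
candidate 2: n = (0, -3, 0, -2) → π⊥ ≈ (+0.70711, -3.53553); max(|x|,|y|,|x±y|/√2) = 3.53553 > 1.5 ⇒ ∉ W
candidate 3: n = (-3, 3, 0, 1) → π⊥ ≈ (-4.41421, +2.82843); max(|x|,|y|,|x±y|/√2) = 5.12132 > 1.5 ⇒ ∉ W
candidate 4: n = (-1, 0, 1, -1) → π⊥ ≈ (-1.70711, -1.70711); max(|x|,|y|,|x±y|/√2) = 2.41421 > 1.5 ⇒ ∉ W

1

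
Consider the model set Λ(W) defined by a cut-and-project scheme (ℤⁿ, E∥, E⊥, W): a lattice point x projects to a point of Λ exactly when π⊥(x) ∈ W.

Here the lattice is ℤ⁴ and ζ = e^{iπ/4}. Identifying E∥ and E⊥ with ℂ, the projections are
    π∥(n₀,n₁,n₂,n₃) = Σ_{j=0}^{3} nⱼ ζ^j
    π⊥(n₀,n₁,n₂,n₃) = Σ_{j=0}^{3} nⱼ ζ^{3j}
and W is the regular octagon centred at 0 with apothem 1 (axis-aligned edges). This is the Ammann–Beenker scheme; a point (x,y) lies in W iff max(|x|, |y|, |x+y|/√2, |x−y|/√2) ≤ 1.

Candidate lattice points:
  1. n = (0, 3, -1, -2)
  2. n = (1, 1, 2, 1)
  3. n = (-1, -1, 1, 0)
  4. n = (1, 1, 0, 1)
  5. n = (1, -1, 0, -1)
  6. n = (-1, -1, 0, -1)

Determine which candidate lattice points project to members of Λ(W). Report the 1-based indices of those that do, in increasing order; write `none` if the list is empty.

With ζ = e^{iπ/4} the internal vectors are ζ^0,ζ^3,ζ^6,ζ^9.
#1 (0, 3, -1, -2): internal (-3.53553, 1.70711); octagon support 3.70711 vs apothem 1 → ∉ W
#2 (1, 1, 2, 1): internal (1.00000, -0.58579); octagon support 1.12132 vs apothem 1 → ∉ W
#3 (-1, -1, 1, 0): internal (-0.29289, -1.70711); octagon support 1.70711 vs apothem 1 → ∉ W
#4 (1, 1, 0, 1): internal (1.00000, 1.41421); octagon support 1.70711 vs apothem 1 → ∉ W
#5 (1, -1, 0, -1): internal (1.00000, -1.41421); octagon support 1.70711 vs apothem 1 → ∉ W
#6 (-1, -1, 0, -1): internal (-1.00000, -1.41421); octagon support 1.70711 vs apothem 1 → ∉ W

none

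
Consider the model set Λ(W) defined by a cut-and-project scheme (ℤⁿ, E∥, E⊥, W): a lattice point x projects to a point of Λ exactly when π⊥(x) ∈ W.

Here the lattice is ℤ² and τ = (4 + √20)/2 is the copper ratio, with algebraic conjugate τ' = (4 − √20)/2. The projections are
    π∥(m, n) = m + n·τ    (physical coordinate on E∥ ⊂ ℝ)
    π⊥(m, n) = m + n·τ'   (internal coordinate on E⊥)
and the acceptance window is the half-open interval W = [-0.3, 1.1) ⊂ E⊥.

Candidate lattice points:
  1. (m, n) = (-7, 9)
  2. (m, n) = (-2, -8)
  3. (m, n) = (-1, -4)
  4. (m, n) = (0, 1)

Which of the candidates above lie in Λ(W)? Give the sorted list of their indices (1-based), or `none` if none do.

τ' = (4−√20)/2 ≈ -0.2361.
[1] lift (-7,9): star map gives -9.1246; window check -0.3 ≤ -9.1246 < 1.1 is false → out
[2] lift (-2,-8): star map gives -0.1115; window check -0.3 ≤ -0.1115 < 1.1 is true → IN Λ
[3] lift (-1,-4): star map gives -0.0557; window check -0.3 ≤ -0.0557 < 1.1 is true → IN Λ
[4] lift (0,1): star map gives -0.2361; window check -0.3 ≤ -0.2361 < 1.1 is true → IN Λ

2, 3, 4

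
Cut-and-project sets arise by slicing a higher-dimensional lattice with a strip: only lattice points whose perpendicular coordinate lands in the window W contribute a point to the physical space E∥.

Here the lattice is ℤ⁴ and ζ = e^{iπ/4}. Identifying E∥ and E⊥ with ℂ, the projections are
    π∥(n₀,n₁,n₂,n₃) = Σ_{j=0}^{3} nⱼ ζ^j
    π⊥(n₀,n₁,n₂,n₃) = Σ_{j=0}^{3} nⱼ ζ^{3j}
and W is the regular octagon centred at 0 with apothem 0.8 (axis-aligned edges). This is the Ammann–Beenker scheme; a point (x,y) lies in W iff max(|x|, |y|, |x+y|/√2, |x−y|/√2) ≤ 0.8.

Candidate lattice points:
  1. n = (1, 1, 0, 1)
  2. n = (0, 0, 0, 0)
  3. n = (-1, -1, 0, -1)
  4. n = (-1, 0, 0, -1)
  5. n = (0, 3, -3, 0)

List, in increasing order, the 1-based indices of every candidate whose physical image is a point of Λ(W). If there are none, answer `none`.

Internal map: ζ^{3j} for j=0..3 gives (1,0), (−√2/2,√2/2), (0,−1), (√2/2,√2/2).
#1 (1, 1, 0, 1): internal (1.00000, 1.41421); octagon support 1.70711 vs apothem 0.8 → ∉ W
#2 (0, 0, 0, 0): internal (0.00000, 0.00000); octagon support 0.00000 vs apothem 0.8 → ∈ W
#3 (-1, -1, 0, -1): internal (-1.00000, -1.41421); octagon support 1.70711 vs apothem 0.8 → ∉ W
#4 (-1, 0, 0, -1): internal (-1.70711, -0.70711); octagon support 1.70711 vs apothem 0.8 → ∉ W
#5 (0, 3, -3, 0): internal (-2.12132, 5.12132); octagon support 5.12132 vs apothem 0.8 → ∉ W

2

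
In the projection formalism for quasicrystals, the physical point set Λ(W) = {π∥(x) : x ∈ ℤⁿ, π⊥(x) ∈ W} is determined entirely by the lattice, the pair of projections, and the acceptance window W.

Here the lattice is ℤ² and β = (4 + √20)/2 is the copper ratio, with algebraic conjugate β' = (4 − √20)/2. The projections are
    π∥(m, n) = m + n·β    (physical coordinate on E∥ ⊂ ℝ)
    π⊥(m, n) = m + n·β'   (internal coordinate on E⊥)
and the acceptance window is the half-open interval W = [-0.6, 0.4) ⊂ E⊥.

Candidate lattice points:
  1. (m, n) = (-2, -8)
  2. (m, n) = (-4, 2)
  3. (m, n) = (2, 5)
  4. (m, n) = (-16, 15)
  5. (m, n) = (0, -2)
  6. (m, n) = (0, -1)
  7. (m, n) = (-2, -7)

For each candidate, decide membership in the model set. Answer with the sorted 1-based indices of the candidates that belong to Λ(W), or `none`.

Compute β' = (4−√20)/2 = -0.23607, so π⊥(m,n) = m -0.23607·n.
#1 (-2,-8): internal coord -2 + (-8)·β' = -0.11146; -0.11146 ∈ [-0.6, 0.4) → IN Λ
#2 (-4,2): internal coord -4 + (2)·β' = -4.47214; -4.47214 ∉ [-0.6, 0.4) → out
#3 (2,5): internal coord 2 + (5)·β' = +0.81966; +0.81966 ∉ [-0.6, 0.4) → out
#4 (-16,15): internal coord -16 + (15)·β' = -19.54102; -19.54102 ∉ [-0.6, 0.4) → out
#5 (0,-2): internal coord 0 + (-2)·β' = +0.47214; +0.47214 ∉ [-0.6, 0.4) → out
#6 (0,-1): internal coord 0 + (-1)·β' = +0.23607; +0.23607 ∈ [-0.6, 0.4) → IN Λ
#7 (-2,-7): internal coord -2 + (-7)·β' = -0.34752; -0.34752 ∈ [-0.6, 0.4) → IN Λ

1, 6, 7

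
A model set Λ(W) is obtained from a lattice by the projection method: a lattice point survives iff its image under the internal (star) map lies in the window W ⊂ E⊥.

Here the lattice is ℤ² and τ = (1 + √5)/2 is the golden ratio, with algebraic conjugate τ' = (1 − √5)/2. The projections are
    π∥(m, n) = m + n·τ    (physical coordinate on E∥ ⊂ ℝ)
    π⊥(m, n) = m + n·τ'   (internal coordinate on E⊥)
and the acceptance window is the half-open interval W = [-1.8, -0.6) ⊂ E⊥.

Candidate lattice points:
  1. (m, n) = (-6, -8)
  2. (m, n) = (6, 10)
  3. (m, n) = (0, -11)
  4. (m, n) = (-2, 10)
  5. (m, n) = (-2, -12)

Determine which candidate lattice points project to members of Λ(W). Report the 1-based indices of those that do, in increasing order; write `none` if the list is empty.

Numerically τ ≈ 1.618034 and τ' = −1/τ ≈ -0.618034.
#1 (-6,-8): internal coord -6 + (-8)·τ' = -1.055728; -1.055728 ∈ [-1.8, -0.6) → IN Λ
#2 (6,10): internal coord 6 + (10)·τ' = -0.180340; -0.180340 ∉ [-1.8, -0.6) → out
#3 (0,-11): internal coord 0 + (-11)·τ' = +6.798374; +6.798374 ∉ [-1.8, -0.6) → out
#4 (-2,10): internal coord -2 + (10)·τ' = -8.180340; -8.180340 ∉ [-1.8, -0.6) → out
#5 (-2,-12): internal coord -2 + (-12)·τ' = +5.416408; +5.416408 ∉ [-1.8, -0.6) → out

1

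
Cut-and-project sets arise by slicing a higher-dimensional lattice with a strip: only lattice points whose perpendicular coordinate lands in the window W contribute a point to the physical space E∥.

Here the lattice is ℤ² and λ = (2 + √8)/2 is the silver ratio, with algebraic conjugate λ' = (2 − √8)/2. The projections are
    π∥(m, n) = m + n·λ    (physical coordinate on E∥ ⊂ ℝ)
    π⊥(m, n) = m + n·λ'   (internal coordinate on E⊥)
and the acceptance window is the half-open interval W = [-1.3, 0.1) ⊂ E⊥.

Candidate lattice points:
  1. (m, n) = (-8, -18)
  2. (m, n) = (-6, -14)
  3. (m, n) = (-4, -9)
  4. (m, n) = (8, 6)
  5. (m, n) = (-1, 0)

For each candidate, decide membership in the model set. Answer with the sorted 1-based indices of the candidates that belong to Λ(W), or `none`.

1, 2, 3, 5

Numerically λ ≈ 2.41421 and λ' = −1/λ ≈ -0.41421.
candidate 1: (m,n)=(-8,-18) → π∥ = -8-18·λ ≈ -51.45584, π⊥ = -8-18·λ' ≈ -0.54416 ∈ [-1.3, 0.1) ⇒ IN Λ
candidate 2: (m,n)=(-6,-14) → π∥ = -6-14·λ ≈ -39.79899, π⊥ = -6-14·λ' ≈ -0.20101 ∈ [-1.3, 0.1) ⇒ IN Λ
candidate 3: (m,n)=(-4,-9) → π∥ = -4-9·λ ≈ -25.72792, π⊥ = -4-9·λ' ≈ -0.27208 ∈ [-1.3, 0.1) ⇒ IN Λ
candidate 4: (m,n)=(8,6) → π∥ = 8+6·λ ≈ 22.48528, π⊥ = 8+6·λ' ≈ 5.51472 ∉ [-1.3, 0.1) ⇒ out
candidate 5: (m,n)=(-1,0) → π∥ = -1+0·λ ≈ -1.00000, π⊥ = -1+0·λ' ≈ -1.00000 ∈ [-1.3, 0.1) ⇒ IN Λ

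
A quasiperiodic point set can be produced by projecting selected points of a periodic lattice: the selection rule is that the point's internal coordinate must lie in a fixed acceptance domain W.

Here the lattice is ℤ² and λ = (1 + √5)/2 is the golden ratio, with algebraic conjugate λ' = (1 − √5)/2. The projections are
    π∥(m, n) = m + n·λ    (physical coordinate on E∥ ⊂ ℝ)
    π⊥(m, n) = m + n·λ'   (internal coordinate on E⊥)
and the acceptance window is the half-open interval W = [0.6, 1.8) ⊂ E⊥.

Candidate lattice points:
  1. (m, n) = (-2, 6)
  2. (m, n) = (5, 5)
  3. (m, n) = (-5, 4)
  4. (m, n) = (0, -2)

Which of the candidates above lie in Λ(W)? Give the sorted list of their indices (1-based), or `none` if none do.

Numerically λ ≈ 1.618034 and λ' = −1/λ ≈ -0.618034.
[1] lift (-2,6): star map gives -5.708204; window check 0.6 ≤ -5.708204 < 1.8 is false → out
[2] lift (5,5): star map gives 1.909830; window check 0.6 ≤ 1.909830 < 1.8 is false → out
[3] lift (-5,4): star map gives -7.472136; window check 0.6 ≤ -7.472136 < 1.8 is false → out
[4] lift (0,-2): star map gives 1.236068; window check 0.6 ≤ 1.236068 < 1.8 is true → IN Λ

4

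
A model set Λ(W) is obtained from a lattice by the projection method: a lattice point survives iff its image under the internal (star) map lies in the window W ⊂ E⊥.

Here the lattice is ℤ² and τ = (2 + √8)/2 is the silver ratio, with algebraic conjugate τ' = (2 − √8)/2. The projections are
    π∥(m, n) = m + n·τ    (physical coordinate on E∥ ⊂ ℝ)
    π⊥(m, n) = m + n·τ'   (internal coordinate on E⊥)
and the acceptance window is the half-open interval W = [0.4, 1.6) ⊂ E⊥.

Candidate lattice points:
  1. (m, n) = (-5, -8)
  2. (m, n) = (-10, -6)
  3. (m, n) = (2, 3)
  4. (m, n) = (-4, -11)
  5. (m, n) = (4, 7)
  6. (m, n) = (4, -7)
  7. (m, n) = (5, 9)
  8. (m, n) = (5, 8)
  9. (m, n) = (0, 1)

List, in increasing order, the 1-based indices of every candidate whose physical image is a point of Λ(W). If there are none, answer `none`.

Numerically τ ≈ 2.41421 and τ' = −1/τ ≈ -0.41421.
#1 (-5,-8): internal coord -5 + (-8)·τ' = -1.68629; -1.68629 ∉ [0.4, 1.6) → out
#2 (-10,-6): internal coord -10 + (-6)·τ' = -7.51472; -7.51472 ∉ [0.4, 1.6) → out
#3 (2,3): internal coord 2 + (3)·τ' = +0.75736; +0.75736 ∈ [0.4, 1.6) → IN Λ
#4 (-4,-11): internal coord -4 + (-11)·τ' = +0.55635; +0.55635 ∈ [0.4, 1.6) → IN Λ
#5 (4,7): internal coord 4 + (7)·τ' = +1.10051; +1.10051 ∈ [0.4, 1.6) → IN Λ
#6 (4,-7): internal coord 4 + (-7)·τ' = +6.89949; +6.89949 ∉ [0.4, 1.6) → out
#7 (5,9): internal coord 5 + (9)·τ' = +1.27208; +1.27208 ∈ [0.4, 1.6) → IN Λ
#8 (5,8): internal coord 5 + (8)·τ' = +1.68629; +1.68629 ∉ [0.4, 1.6) → out
#9 (0,1): internal coord 0 + (1)·τ' = -0.41421; -0.41421 ∉ [0.4, 1.6) → out

3, 4, 5, 7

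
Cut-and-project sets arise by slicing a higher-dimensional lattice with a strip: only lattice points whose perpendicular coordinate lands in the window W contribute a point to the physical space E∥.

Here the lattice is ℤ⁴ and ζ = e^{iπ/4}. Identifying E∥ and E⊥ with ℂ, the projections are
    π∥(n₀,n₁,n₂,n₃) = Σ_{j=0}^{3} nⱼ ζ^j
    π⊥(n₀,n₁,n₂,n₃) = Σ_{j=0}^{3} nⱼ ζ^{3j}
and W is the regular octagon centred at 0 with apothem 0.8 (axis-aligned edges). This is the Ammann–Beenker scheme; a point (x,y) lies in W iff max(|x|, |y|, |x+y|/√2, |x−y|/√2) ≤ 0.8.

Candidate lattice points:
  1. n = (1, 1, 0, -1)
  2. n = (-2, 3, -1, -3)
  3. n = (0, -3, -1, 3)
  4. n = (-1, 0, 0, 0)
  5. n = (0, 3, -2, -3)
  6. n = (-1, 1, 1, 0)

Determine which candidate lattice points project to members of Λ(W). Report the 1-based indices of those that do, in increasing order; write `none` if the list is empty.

1

With ζ = e^{iπ/4} the internal vectors are ζ^0,ζ^3,ζ^6,ζ^9.
candidate 1: n = (1, 1, 0, -1) → π⊥ ≈ (-0.41421, +0.00000); max(|x|,|y|,|x±y|/√2) = 0.41421 ≤ 0.8 ⇒ ∈ W
candidate 2: n = (-2, 3, -1, -3) → π⊥ ≈ (-6.24264, +1.00000); max(|x|,|y|,|x±y|/√2) = 6.24264 > 0.8 ⇒ ∉ W
candidate 3: n = (0, -3, -1, 3) → π⊥ ≈ (+4.24264, +1.00000); max(|x|,|y|,|x±y|/√2) = 4.24264 > 0.8 ⇒ ∉ W
candidate 4: n = (-1, 0, 0, 0) → π⊥ ≈ (-1.00000, +0.00000); max(|x|,|y|,|x±y|/√2) = 1.00000 > 0.8 ⇒ ∉ W
candidate 5: n = (0, 3, -2, -3) → π⊥ ≈ (-4.24264, +2.00000); max(|x|,|y|,|x±y|/√2) = 4.41421 > 0.8 ⇒ ∉ W
candidate 6: n = (-1, 1, 1, 0) → π⊥ ≈ (-1.70711, -0.29289); max(|x|,|y|,|x±y|/√2) = 1.70711 > 0.8 ⇒ ∉ W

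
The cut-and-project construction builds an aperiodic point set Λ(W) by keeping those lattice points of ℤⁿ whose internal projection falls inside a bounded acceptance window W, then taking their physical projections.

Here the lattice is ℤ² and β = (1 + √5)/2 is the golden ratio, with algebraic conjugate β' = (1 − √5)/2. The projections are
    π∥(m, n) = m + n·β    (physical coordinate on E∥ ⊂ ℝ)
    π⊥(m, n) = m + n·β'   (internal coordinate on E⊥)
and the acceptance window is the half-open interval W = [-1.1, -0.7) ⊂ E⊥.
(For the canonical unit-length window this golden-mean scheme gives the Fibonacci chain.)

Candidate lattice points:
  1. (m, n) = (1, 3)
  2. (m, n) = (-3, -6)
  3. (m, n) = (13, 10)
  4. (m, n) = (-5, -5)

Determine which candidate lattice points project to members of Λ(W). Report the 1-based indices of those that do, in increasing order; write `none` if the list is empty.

1

Numerically β ≈ 1.6180 and β' = −1/β ≈ -0.6180.
[1] lift (1,3): star map gives -0.8541; window check -1.1 ≤ -0.8541 < -0.7 is true → IN Λ
[2] lift (-3,-6): star map gives 0.7082; window check -1.1 ≤ 0.7082 < -0.7 is false → out
[3] lift (13,10): star map gives 6.8197; window check -1.1 ≤ 6.8197 < -0.7 is false → out
[4] lift (-5,-5): star map gives -1.9098; window check -1.1 ≤ -1.9098 < -0.7 is false → out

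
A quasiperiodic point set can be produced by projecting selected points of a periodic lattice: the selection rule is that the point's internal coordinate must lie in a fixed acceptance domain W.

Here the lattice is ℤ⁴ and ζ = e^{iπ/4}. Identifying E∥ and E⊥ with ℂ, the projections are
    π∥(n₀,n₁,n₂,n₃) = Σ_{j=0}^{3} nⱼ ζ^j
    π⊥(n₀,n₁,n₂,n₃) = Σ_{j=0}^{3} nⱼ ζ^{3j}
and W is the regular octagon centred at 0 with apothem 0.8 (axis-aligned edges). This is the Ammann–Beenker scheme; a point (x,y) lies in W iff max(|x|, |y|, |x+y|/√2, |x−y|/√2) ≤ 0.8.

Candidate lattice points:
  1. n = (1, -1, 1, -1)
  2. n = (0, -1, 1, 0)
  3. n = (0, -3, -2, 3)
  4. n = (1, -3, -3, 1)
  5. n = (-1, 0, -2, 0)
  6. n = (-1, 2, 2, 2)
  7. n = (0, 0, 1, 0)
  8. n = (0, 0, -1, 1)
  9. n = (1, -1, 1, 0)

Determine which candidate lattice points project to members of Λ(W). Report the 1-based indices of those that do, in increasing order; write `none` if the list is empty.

Internal map: ζ^{3j} for j=0..3 gives (1,0), (−√2/2,√2/2), (0,−1), (√2/2,√2/2).
#1 (1, -1, 1, -1): internal (1.00000, -2.41421); octagon support 2.41421 vs apothem 0.8 → ∉ W
#2 (0, -1, 1, 0): internal (0.70711, -1.70711); octagon support 1.70711 vs apothem 0.8 → ∉ W
#3 (0, -3, -2, 3): internal (4.24264, 2.00000); octagon support 4.41421 vs apothem 0.8 → ∉ W
#4 (1, -3, -3, 1): internal (3.82843, 1.58579); octagon support 3.82843 vs apothem 0.8 → ∉ W
#5 (-1, 0, -2, 0): internal (-1.00000, 2.00000); octagon support 2.12132 vs apothem 0.8 → ∉ W
#6 (-1, 2, 2, 2): internal (-1.00000, 0.82843); octagon support 1.29289 vs apothem 0.8 → ∉ W
#7 (0, 0, 1, 0): internal (0.00000, -1.00000); octagon support 1.00000 vs apothem 0.8 → ∉ W
#8 (0, 0, -1, 1): internal (0.70711, 1.70711); octagon support 1.70711 vs apothem 0.8 → ∉ W
#9 (1, -1, 1, 0): internal (1.70711, -1.70711); octagon support 2.41421 vs apothem 0.8 → ∉ W

none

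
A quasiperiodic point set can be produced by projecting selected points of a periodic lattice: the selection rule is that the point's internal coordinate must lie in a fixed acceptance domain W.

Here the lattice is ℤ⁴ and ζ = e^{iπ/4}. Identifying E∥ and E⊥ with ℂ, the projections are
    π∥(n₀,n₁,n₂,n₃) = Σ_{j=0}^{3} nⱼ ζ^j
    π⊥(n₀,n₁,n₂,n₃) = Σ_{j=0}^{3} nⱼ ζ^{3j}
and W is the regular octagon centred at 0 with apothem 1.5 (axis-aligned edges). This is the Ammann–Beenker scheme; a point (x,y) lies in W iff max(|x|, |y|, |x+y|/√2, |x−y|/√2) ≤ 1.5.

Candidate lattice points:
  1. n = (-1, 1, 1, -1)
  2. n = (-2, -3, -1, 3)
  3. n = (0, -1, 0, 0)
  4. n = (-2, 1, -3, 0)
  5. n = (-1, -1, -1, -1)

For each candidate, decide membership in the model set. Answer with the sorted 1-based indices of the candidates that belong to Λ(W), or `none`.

With ζ = e^{iπ/4} the internal vectors are ζ^0,ζ^3,ζ^6,ζ^9.
candidate 1: n = (-1, 1, 1, -1) → π⊥ ≈ (-2.4142, -1.0000); max(|x|,|y|,|x±y|/√2) = 2.4142 > 1.5 ⇒ ∉ W
candidate 2: n = (-2, -3, -1, 3) → π⊥ ≈ (+2.2426, +1.0000); max(|x|,|y|,|x±y|/√2) = 2.2929 > 1.5 ⇒ ∉ W
candidate 3: n = (0, -1, 0, 0) → π⊥ ≈ (+0.7071, -0.7071); max(|x|,|y|,|x±y|/√2) = 1.0000 ≤ 1.5 ⇒ ∈ W
candidate 4: n = (-2, 1, -3, 0) → π⊥ ≈ (-2.7071, +3.7071); max(|x|,|y|,|x±y|/√2) = 4.5355 > 1.5 ⇒ ∉ W
candidate 5: n = (-1, -1, -1, -1) → π⊥ ≈ (-1.0000, -0.4142); max(|x|,|y|,|x±y|/√2) = 1.0000 ≤ 1.5 ⇒ ∈ W

3, 5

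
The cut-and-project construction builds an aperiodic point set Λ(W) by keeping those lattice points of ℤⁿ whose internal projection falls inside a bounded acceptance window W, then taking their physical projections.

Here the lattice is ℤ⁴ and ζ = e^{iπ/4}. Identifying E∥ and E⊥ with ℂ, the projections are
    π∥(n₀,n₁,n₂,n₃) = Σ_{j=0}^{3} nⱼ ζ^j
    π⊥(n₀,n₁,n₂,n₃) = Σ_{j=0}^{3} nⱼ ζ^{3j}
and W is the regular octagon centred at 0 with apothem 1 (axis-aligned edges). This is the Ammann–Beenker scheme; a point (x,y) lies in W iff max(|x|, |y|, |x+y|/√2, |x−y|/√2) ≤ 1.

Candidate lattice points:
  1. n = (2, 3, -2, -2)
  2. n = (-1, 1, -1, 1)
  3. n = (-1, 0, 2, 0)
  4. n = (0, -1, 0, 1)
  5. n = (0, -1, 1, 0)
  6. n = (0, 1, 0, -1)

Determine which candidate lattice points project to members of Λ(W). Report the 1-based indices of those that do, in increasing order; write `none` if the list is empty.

Internal map: ζ^{3j} for j=0..3 gives (1,0), (−√2/2,√2/2), (0,−1), (√2/2,√2/2).
#1 (2, 3, -2, -2): internal (-1.5355, 2.7071); octagon support 3.0000 vs apothem 1 → ∉ W
#2 (-1, 1, -1, 1): internal (-1.0000, 2.4142); octagon support 2.4142 vs apothem 1 → ∉ W
#3 (-1, 0, 2, 0): internal (-1.0000, -2.0000); octagon support 2.1213 vs apothem 1 → ∉ W
#4 (0, -1, 0, 1): internal (1.4142, 0.0000); octagon support 1.4142 vs apothem 1 → ∉ W
#5 (0, -1, 1, 0): internal (0.7071, -1.7071); octagon support 1.7071 vs apothem 1 → ∉ W
#6 (0, 1, 0, -1): internal (-1.4142, 0.0000); octagon support 1.4142 vs apothem 1 → ∉ W

none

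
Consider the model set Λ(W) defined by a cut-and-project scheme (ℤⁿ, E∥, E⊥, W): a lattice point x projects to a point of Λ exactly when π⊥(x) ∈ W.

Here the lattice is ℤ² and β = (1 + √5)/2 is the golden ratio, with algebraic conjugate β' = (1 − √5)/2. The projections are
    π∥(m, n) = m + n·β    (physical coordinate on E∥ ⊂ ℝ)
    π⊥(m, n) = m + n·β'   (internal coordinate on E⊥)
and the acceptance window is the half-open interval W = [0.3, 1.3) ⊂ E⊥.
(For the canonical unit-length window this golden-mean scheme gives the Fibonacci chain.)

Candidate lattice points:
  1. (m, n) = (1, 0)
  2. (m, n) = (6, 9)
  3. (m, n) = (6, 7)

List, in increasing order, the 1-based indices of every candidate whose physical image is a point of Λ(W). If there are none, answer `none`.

1, 2

Numerically β ≈ 1.6180 and β' = −1/β ≈ -0.6180.
#1 (1,0): internal coord 1 + (0)·β' = +1.0000; +1.0000 ∈ [0.3, 1.3) → IN Λ
#2 (6,9): internal coord 6 + (9)·β' = +0.4377; +0.4377 ∈ [0.3, 1.3) → IN Λ
#3 (6,7): internal coord 6 + (7)·β' = +1.6738; +1.6738 ∉ [0.3, 1.3) → out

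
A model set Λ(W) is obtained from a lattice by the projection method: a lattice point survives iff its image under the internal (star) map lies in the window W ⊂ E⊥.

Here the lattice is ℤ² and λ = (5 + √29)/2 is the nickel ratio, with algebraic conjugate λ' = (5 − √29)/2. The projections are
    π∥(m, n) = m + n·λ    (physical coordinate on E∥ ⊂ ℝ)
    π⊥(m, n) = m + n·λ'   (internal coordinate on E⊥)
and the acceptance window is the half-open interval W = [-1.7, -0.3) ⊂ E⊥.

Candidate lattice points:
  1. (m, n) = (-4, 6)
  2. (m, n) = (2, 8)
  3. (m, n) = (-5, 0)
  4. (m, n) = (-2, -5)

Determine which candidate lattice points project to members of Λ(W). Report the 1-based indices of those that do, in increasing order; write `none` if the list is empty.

λ' = (5−√29)/2 ≈ -0.192582.
[1] lift (-4,6): star map gives -5.155494; window check -1.7 ≤ -5.155494 < -0.3 is false → out
[2] lift (2,8): star map gives 0.459341; window check -1.7 ≤ 0.459341 < -0.3 is false → out
[3] lift (-5,0): star map gives -5.000000; window check -1.7 ≤ -5.000000 < -0.3 is false → out
[4] lift (-2,-5): star map gives -1.037088; window check -1.7 ≤ -1.037088 < -0.3 is true → IN Λ

4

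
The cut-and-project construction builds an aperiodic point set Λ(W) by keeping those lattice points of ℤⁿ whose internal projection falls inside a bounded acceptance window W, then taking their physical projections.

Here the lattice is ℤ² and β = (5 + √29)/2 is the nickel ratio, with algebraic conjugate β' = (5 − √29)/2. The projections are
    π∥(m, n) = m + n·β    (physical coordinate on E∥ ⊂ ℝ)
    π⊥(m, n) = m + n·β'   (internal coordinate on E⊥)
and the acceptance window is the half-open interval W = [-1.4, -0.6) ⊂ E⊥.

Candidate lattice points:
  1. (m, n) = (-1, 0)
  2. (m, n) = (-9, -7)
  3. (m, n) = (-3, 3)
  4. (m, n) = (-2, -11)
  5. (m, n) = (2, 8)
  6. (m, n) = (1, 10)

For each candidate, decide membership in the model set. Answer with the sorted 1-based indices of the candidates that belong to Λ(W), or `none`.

Numerically β ≈ 5.192582 and β' = −1/β ≈ -0.192582.
candidate 1: (m,n)=(-1,0) → π∥ = -1+0·β ≈ -1.000000, π⊥ = -1+0·β' ≈ -1.000000 ∈ [-1.4, -0.6) ⇒ IN Λ
candidate 2: (m,n)=(-9,-7) → π∥ = -9-7·β ≈ -45.348077, π⊥ = -9-7·β' ≈ -7.651923 ∉ [-1.4, -0.6) ⇒ out
candidate 3: (m,n)=(-3,3) → π∥ = -3+3·β ≈ 12.577747, π⊥ = -3+3·β' ≈ -3.577747 ∉ [-1.4, -0.6) ⇒ out
candidate 4: (m,n)=(-2,-11) → π∥ = -2-11·β ≈ -59.118406, π⊥ = -2-11·β' ≈ 0.118406 ∉ [-1.4, -0.6) ⇒ out
candidate 5: (m,n)=(2,8) → π∥ = 2+8·β ≈ 43.540659, π⊥ = 2+8·β' ≈ 0.459341 ∉ [-1.4, -0.6) ⇒ out
candidate 6: (m,n)=(1,10) → π∥ = 1+10·β ≈ 52.925824, π⊥ = 1+10·β' ≈ -0.925824 ∈ [-1.4, -0.6) ⇒ IN Λ

1, 6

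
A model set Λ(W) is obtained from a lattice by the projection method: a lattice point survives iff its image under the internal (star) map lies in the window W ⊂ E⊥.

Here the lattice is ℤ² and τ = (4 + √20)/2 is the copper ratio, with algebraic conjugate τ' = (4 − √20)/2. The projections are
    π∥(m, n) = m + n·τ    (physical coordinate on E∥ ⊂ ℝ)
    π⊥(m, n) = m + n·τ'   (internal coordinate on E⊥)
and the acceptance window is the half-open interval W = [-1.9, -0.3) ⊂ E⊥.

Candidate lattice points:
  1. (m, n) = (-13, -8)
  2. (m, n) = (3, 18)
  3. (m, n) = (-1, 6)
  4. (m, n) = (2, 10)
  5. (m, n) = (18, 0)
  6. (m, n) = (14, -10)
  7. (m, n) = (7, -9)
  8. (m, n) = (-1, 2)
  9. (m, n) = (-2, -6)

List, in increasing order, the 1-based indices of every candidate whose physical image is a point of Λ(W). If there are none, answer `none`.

2, 4, 8, 9

τ' = (4−√20)/2 ≈ -0.236068.
#1 (-13,-8): internal coord -13 + (-8)·τ' = -11.111456; -11.111456 ∉ [-1.9, -0.3) → out
#2 (3,18): internal coord 3 + (18)·τ' = -1.249224; -1.249224 ∈ [-1.9, -0.3) → IN Λ
#3 (-1,6): internal coord -1 + (6)·τ' = -2.416408; -2.416408 ∉ [-1.9, -0.3) → out
#4 (2,10): internal coord 2 + (10)·τ' = -0.360680; -0.360680 ∈ [-1.9, -0.3) → IN Λ
#5 (18,0): internal coord 18 + (0)·τ' = +18.000000; +18.000000 ∉ [-1.9, -0.3) → out
#6 (14,-10): internal coord 14 + (-10)·τ' = +16.360680; +16.360680 ∉ [-1.9, -0.3) → out
#7 (7,-9): internal coord 7 + (-9)·τ' = +9.124612; +9.124612 ∉ [-1.9, -0.3) → out
#8 (-1,2): internal coord -1 + (2)·τ' = -1.472136; -1.472136 ∈ [-1.9, -0.3) → IN Λ
#9 (-2,-6): internal coord -2 + (-6)·τ' = -0.583592; -0.583592 ∈ [-1.9, -0.3) → IN Λ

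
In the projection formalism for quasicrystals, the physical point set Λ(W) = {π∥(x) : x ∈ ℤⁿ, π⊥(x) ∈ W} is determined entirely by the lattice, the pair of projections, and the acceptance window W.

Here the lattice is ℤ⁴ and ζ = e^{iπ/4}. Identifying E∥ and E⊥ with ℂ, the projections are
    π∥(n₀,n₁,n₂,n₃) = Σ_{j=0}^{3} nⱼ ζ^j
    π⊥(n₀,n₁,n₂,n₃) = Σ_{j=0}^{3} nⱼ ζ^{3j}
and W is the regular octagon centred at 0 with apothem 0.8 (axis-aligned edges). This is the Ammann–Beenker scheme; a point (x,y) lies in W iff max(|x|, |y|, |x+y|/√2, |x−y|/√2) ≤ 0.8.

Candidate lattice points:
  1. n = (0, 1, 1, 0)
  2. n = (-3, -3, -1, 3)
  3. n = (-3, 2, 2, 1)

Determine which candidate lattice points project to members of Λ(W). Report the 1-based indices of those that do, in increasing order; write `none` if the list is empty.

With ζ = e^{iπ/4} the internal vectors are ζ^0,ζ^3,ζ^6,ζ^9.
#1 (0, 1, 1, 0): internal (-0.707107, -0.292893); octagon support 0.707107 vs apothem 0.8 → ∈ W
#2 (-3, -3, -1, 3): internal (1.242641, 1.000000); octagon support 1.585786 vs apothem 0.8 → ∉ W
#3 (-3, 2, 2, 1): internal (-3.707107, 0.121320); octagon support 3.707107 vs apothem 0.8 → ∉ W

1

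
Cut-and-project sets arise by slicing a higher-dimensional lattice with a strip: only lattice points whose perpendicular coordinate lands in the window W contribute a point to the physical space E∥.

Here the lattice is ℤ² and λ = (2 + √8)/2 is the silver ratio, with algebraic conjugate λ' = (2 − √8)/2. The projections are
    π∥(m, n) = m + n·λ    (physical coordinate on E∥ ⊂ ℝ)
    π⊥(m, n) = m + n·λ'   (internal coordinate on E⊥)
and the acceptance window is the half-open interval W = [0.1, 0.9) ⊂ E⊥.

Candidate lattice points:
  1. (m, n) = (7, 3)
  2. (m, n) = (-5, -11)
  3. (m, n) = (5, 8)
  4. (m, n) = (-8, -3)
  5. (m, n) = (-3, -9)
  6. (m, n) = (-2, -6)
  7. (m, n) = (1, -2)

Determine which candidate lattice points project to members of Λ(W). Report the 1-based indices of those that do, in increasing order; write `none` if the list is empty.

5, 6

Compute λ' = (2−√8)/2 = -0.41421, so π⊥(m,n) = m -0.41421·n.
#1 (7,3): internal coord 7 + (3)·λ' = +5.75736; +5.75736 ∉ [0.1, 0.9) → out
#2 (-5,-11): internal coord -5 + (-11)·λ' = -0.44365; -0.44365 ∉ [0.1, 0.9) → out
#3 (5,8): internal coord 5 + (8)·λ' = +1.68629; +1.68629 ∉ [0.1, 0.9) → out
#4 (-8,-3): internal coord -8 + (-3)·λ' = -6.75736; -6.75736 ∉ [0.1, 0.9) → out
#5 (-3,-9): internal coord -3 + (-9)·λ' = +0.72792; +0.72792 ∈ [0.1, 0.9) → IN Λ
#6 (-2,-6): internal coord -2 + (-6)·λ' = +0.48528; +0.48528 ∈ [0.1, 0.9) → IN Λ
#7 (1,-2): internal coord 1 + (-2)·λ' = +1.82843; +1.82843 ∉ [0.1, 0.9) → out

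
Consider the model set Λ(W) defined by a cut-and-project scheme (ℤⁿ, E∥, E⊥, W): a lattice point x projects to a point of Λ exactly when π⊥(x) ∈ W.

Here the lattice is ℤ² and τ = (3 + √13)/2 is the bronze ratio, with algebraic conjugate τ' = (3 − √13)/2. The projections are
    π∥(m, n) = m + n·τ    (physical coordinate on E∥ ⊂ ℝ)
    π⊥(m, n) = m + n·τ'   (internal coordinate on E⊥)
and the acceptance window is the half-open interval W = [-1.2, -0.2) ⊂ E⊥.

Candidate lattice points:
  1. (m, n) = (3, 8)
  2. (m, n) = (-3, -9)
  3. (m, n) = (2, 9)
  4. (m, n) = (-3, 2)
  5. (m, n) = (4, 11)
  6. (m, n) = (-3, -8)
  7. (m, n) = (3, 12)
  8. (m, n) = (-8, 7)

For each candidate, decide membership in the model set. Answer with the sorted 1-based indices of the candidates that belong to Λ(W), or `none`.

τ' = (3−√13)/2 ≈ -0.3028.
[1] lift (3,8): star map gives 0.5778; window check -1.2 ≤ 0.5778 < -0.2 is false → out
[2] lift (-3,-9): star map gives -0.2750; window check -1.2 ≤ -0.2750 < -0.2 is true → IN Λ
[3] lift (2,9): star map gives -0.7250; window check -1.2 ≤ -0.7250 < -0.2 is true → IN Λ
[4] lift (-3,2): star map gives -3.6056; window check -1.2 ≤ -3.6056 < -0.2 is false → out
[5] lift (4,11): star map gives 0.6695; window check -1.2 ≤ 0.6695 < -0.2 is false → out
[6] lift (-3,-8): star map gives -0.5778; window check -1.2 ≤ -0.5778 < -0.2 is true → IN Λ
[7] lift (3,12): star map gives -0.6333; window check -1.2 ≤ -0.6333 < -0.2 is true → IN Λ
[8] lift (-8,7): star map gives -10.1194; window check -1.2 ≤ -10.1194 < -0.2 is false → out

2, 3, 6, 7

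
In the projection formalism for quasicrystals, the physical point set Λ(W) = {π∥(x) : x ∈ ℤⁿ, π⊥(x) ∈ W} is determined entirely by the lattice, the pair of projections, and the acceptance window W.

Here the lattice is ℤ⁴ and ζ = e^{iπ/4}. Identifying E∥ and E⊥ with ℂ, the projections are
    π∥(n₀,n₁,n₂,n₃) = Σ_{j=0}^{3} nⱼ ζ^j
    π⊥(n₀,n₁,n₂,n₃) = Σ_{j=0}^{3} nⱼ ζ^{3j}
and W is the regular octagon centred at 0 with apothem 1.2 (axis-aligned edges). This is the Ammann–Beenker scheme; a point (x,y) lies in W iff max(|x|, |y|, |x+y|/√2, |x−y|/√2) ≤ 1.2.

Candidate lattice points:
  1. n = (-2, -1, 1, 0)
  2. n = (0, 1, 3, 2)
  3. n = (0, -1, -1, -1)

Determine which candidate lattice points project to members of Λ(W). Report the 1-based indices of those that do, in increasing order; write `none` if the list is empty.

2, 3

With ζ = e^{iπ/4} the internal vectors are ζ^0,ζ^3,ζ^6,ζ^9.
candidate 1: n = (-2, -1, 1, 0) → π⊥ ≈ (-1.29289, -1.70711); max(|x|,|y|,|x±y|/√2) = 2.12132 > 1.2 ⇒ ∉ W
candidate 2: n = (0, 1, 3, 2) → π⊥ ≈ (+0.70711, -0.87868); max(|x|,|y|,|x±y|/√2) = 1.12132 ≤ 1.2 ⇒ ∈ W
candidate 3: n = (0, -1, -1, -1) → π⊥ ≈ (+0.00000, -0.41421); max(|x|,|y|,|x±y|/√2) = 0.41421 ≤ 1.2 ⇒ ∈ W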